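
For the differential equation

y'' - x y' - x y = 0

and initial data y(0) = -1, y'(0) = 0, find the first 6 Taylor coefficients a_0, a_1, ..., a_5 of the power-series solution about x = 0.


Ansatz: y(x) = sum_{n>=0} a_n x^n, so y'(x) = sum_{n>=1} n a_n x^(n-1) and y''(x) = sum_{n>=2} n(n-1) a_n x^(n-2).
Substitute into P(x) y'' + Q(x) y' + R(x) y = 0 with P(x) = 1, Q(x) = -x, R(x) = -x, and match powers of x.
Initial conditions: a_0 = -1, a_1 = 0.
Setting the coefficient of each power of x to zero and solving order by order (substituting the coefficients already found):
  x^0: 2 a_2 = 0  ->  a_2 = 0
  x^1: 6 a_3 - a_1 - a_0 = 0  ->  6 a_3 = a_1 + a_0 = -1  ->  a_3 = -1/6
  x^2: 12 a_4 - 2 a_2 - a_1 = 0  ->  12 a_4 = 2 a_2 + a_1 = 0  ->  a_4 = 0
  x^3: 20 a_5 - 3 a_3 - a_2 = 0  ->  20 a_5 = 3 a_3 + a_2 = -1/2  ->  a_5 = -1/40
Truncated series: y(x) = -1 - (1/6) x^3 - (1/40) x^5 + O(x^6).

a_0 = -1; a_1 = 0; a_2 = 0; a_3 = -1/6; a_4 = 0; a_5 = -1/40


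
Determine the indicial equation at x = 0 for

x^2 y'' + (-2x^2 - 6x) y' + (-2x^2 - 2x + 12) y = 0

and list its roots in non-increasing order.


Divide by x^2 to reach normal form y'' + P_1(x) y' + P_2(x) y = 0 with P_1(x) = -2 - 6/x and P_2(x) = -2 - 2/x + 12/x^2.
x = 0 is a singular point because the y'-coefficient -2 - 6/x has a pole at x = 0 and the y-coefficient -2 - 2/x + 12/x^2 has a pole at x = 0.
It is a regular singular point because x P_1(x) = p(x) = -2x - 6 and x^2 P_2(x) = q(x) = -2x^2 - 2x + 12 are polynomials, hence analytic at x = 0.
p(0) = -6,  q(0) = 12.
Indicial equation: r(r-1) + p(0) r + q(0) = 0, i.e. r^2 + (p(0) - 1) r + q(0) = 0, i.e. r^2 - 7 r + 12 = 0.
Discriminant: (-7)^2 - 4(12) = 1, so r = (7 ± 1)/2.
Solving: r_1 = 4, r_2 = 3.

indicial: r^2 - 7 r + 12 = 0; roots r_1 = 4, r_2 = 3


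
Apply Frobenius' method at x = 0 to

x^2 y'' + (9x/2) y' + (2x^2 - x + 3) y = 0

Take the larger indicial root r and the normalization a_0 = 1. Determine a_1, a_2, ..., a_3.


Write in Frobenius form y'' + (p(x)/x) y' + (q(x)/x^2) y = 0:
  p(x) = 9/2,  q(x) = 2x^2 - x + 3.
Indicial equation: r(r-1) + (9/2) r + (3) = 0 -> roots r_1 = -3/2, r_2 = -2.
Take r = r_1 = -3/2. Let y(x) = x^r sum_{n>=0} a_n x^n with a_0 = 1.
Substitute y = x^r sum a_n x^n and match x^{r+n}. The recurrence is
  D(n) a_n - 1 a_{n-1} + 2 a_{n-2} = 0,  where D(n) = (r+n)(r+n-1) + (9/2)(r+n) + (3).
  a_n = [1 a_{n-1} - 2 a_{n-2}] / D(n).
Since the indicial polynomial factors as (r - r_1)(r - r_2), D(n) = (r_1 + n - r_1)(r_1 + n - r_2) = n(n + 1/2).
Evaluating step by step (a_0 = 1):
  n = 1: D(1) = 1(1 + 1/2) = 3/2; numerator = 1(1) = 1; a_1 = (1)/(3/2) = 2/3
  n = 2: D(2) = 2(2 + 1/2) = 5; numerator = 1(2/3) - 2(1) = -4/3; a_2 = (-4/3)/(5) = -4/15
  n = 3: D(3) = 3(3 + 1/2) = 21/2; numerator = 1(-4/15) - 2(2/3) = -8/5; a_3 = (-8/5)/(21/2) = -16/105

r = -3/2; a_0 = 1; a_1 = 2/3; a_2 = -4/15; a_3 = -16/105


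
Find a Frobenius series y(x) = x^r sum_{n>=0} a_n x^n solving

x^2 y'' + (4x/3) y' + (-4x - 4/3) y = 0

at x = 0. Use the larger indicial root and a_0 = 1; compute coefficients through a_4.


Write in Frobenius form y'' + (p(x)/x) y' + (q(x)/x^2) y = 0:
  p(x) = 4/3,  q(x) = -4x - 4/3.
Indicial equation: r(r-1) + (4/3) r + (-4/3) = 0 -> roots r_1 = 1, r_2 = -4/3.
Take r = r_1 = 1. Let y(x) = x^r sum_{n>=0} a_n x^n with a_0 = 1.
Substitute y = x^r sum a_n x^n and match x^{r+n}. The recurrence is
  D(n) a_n - 4 a_{n-1} = 0,  where D(n) = (r+n)(r+n-1) + (4/3)(r+n) + (-4/3).
  a_n = 4 / D(n) * a_{n-1}.
Since the indicial polynomial factors as (r - r_1)(r - r_2), D(n) = (r_1 + n - r_1)(r_1 + n - r_2) = n(n + 7/3).
Evaluating step by step (a_0 = 1):
  n = 1: D(1) = 1(1 + 7/3) = 10/3; numerator = 4(1) = 4; a_1 = (4)/(10/3) = 6/5
  n = 2: D(2) = 2(2 + 7/3) = 26/3; numerator = 4(6/5) = 24/5; a_2 = (24/5)/(26/3) = 36/65
  n = 3: D(3) = 3(3 + 7/3) = 16; numerator = 4(36/65) = 144/65; a_3 = (144/65)/(16) = 9/65
  n = 4: D(4) = 4(4 + 7/3) = 76/3; numerator = 4(9/65) = 36/65; a_4 = (36/65)/(76/3) = 27/1235

r = 1; a_0 = 1; a_1 = 6/5; a_2 = 36/65; a_3 = 9/65; a_4 = 27/1235


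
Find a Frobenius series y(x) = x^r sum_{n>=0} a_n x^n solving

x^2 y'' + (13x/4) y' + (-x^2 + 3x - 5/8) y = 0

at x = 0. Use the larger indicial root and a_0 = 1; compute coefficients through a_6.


Write in Frobenius form y'' + (p(x)/x) y' + (q(x)/x^2) y = 0:
  p(x) = 13/4,  q(x) = -x^2 + 3x - 5/8.
Indicial equation: r(r-1) + (13/4) r + (-5/8) = 0 -> roots r_1 = 1/4, r_2 = -5/2.
Take r = r_1 = 1/4. Let y(x) = x^r sum_{n>=0} a_n x^n with a_0 = 1.
Substitute y = x^r sum a_n x^n and match x^{r+n}. The recurrence is
  D(n) a_n + 3 a_{n-1} - 1 a_{n-2} = 0,  where D(n) = (r+n)(r+n-1) + (13/4)(r+n) + (-5/8).
  a_n = [-3 a_{n-1} + 1 a_{n-2}] / D(n).
Since the indicial polynomial factors as (r - r_1)(r - r_2), D(n) = (r_1 + n - r_1)(r_1 + n - r_2) = n(n + 11/4).
Evaluating step by step (a_0 = 1):
  n = 1: D(1) = 1(1 + 11/4) = 15/4; numerator = -3(1) = -3; a_1 = (-3)/(15/4) = -4/5
  n = 2: D(2) = 2(2 + 11/4) = 19/2; numerator = -3(-4/5) + 1(1) = 17/5; a_2 = (17/5)/(19/2) = 34/95
  n = 3: D(3) = 3(3 + 11/4) = 69/4; numerator = -3(34/95) + 1(-4/5) = -178/95; a_3 = (-178/95)/(69/4) = -712/6555
  n = 4: D(4) = 4(4 + 11/4) = 27; numerator = -3(-712/6555) + 1(34/95) = 1494/2185; a_4 = (1494/2185)/(27) = 166/6555
  n = 5: D(5) = 5(5 + 11/4) = 155/4; numerator = -3(166/6555) + 1(-712/6555) = -242/1311; a_5 = (-242/1311)/(155/4) = -968/203205
  n = 6: D(6) = 6(6 + 11/4) = 105/2; numerator = -3(-968/203205) + 1(166/6555) = 70/1767; a_6 = (70/1767)/(105/2) = 4/5301

r = 1/4; a_0 = 1; a_1 = -4/5; a_2 = 34/95; a_3 = -712/6555; a_4 = 166/6555; a_5 = -968/203205; a_6 = 4/5301


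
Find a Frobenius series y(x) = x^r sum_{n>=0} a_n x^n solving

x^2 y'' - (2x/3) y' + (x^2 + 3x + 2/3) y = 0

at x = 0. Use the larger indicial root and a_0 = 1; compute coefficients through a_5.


Write in Frobenius form y'' + (p(x)/x) y' + (q(x)/x^2) y = 0:
  p(x) = -2/3,  q(x) = x^2 + 3x + 2/3.
Indicial equation: r(r-1) + (-2/3) r + (2/3) = 0 -> roots r_1 = 1, r_2 = 2/3.
Take r = r_1 = 1. Let y(x) = x^r sum_{n>=0} a_n x^n with a_0 = 1.
Substitute y = x^r sum a_n x^n and match x^{r+n}. The recurrence is
  D(n) a_n + 3 a_{n-1} + 1 a_{n-2} = 0,  where D(n) = (r+n)(r+n-1) + (-2/3)(r+n) + (2/3).
  a_n = [-3 a_{n-1} - 1 a_{n-2}] / D(n).
Since the indicial polynomial factors as (r - r_1)(r - r_2), D(n) = (r_1 + n - r_1)(r_1 + n - r_2) = n(n + 1/3).
Evaluating step by step (a_0 = 1):
  n = 1: D(1) = 1(1 + 1/3) = 4/3; numerator = -3(1) = -3; a_1 = (-3)/(4/3) = -9/4
  n = 2: D(2) = 2(2 + 1/3) = 14/3; numerator = -3(-9/4) - 1(1) = 23/4; a_2 = (23/4)/(14/3) = 69/56
  n = 3: D(3) = 3(3 + 1/3) = 10; numerator = -3(69/56) - 1(-9/4) = -81/56; a_3 = (-81/56)/(10) = -81/560
  n = 4: D(4) = 4(4 + 1/3) = 52/3; numerator = -3(-81/560) - 1(69/56) = -447/560; a_4 = (-447/560)/(52/3) = -1341/29120
  n = 5: D(5) = 5(5 + 1/3) = 80/3; numerator = -3(-1341/29120) - 1(-81/560) = 1647/5824; a_5 = (1647/5824)/(80/3) = 4941/465920

r = 1; a_0 = 1; a_1 = -9/4; a_2 = 69/56; a_3 = -81/560; a_4 = -1341/29120; a_5 = 4941/465920


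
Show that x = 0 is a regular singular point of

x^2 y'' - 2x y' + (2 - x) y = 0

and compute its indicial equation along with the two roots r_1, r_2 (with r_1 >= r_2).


Divide by x^2 to reach normal form y'' + P_1(x) y' + P_2(x) y = 0 with P_1(x) = -2/x and P_2(x) = -1/x + 2/x^2.
x = 0 is a singular point because the y'-coefficient -2/x has a pole at x = 0 and the y-coefficient -1/x + 2/x^2 has a pole at x = 0.
It is a regular singular point because x P_1(x) = p(x) = -2 and x^2 P_2(x) = q(x) = 2 - x are polynomials, hence analytic at x = 0.
p(0) = -2,  q(0) = 2.
Indicial equation: r(r-1) + p(0) r + q(0) = 0, i.e. r^2 + (p(0) - 1) r + q(0) = 0, i.e. r^2 - 3 r + 2 = 0.
Discriminant: (-3)^2 - 4(2) = 1, so r = (3 ± 1)/2.
Solving: r_1 = 2, r_2 = 1.

indicial: r^2 - 3 r + 2 = 0; roots r_1 = 2, r_2 = 1


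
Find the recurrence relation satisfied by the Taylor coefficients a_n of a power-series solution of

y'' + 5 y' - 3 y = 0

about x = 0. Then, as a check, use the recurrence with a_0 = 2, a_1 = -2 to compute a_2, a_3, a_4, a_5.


Substitute y = sum_n a_n x^n.
y''(x) has coefficient (n+2)(n+1) a_{n+2} at x^n;
5 y'(x) has coefficient 5 (n+1) a_{n+1} at x^n;
-3 y(x) has coefficient -3 a_n at x^n.
Matching x^n: (n+2)(n+1) a_{n+2} + 5 (n+1) a_{n+1} - 3 a_n = 0.
Thus a_{n+2} = [-5 (n+1) a_{n+1} + 3 a_n] / ((n+1)(n+2)).

Check with a_0 = 2, a_1 = -2 (apply the recurrence for n = 0, 1, 2, 3): a_0 = 2, a_1 = -2, a_2 = 8, a_3 = -43/3, a_4 = 239/12, a_5 = -331/15.

a_(n+2) = [-5 (n+1) a_(n+1) + 3 a_n] / ((n+1)(n+2)); check: a_0 = 2, a_1 = -2, a_2 = 8, a_3 = -43/3, a_4 = 239/12, a_5 = -331/15


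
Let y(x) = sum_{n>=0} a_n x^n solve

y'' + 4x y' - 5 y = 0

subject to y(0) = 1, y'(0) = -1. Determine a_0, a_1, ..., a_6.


Ansatz: y(x) = sum_{n>=0} a_n x^n, so y'(x) = sum_{n>=1} n a_n x^(n-1) and y''(x) = sum_{n>=2} n(n-1) a_n x^(n-2).
Substitute into P(x) y'' + Q(x) y' + R(x) y = 0 with P(x) = 1, Q(x) = 4x, R(x) = -5, and match powers of x.
Initial conditions: a_0 = 1, a_1 = -1.
Setting the coefficient of each power of x to zero and solving order by order (substituting the coefficients already found):
  x^0: 2 a_2 - 5 a_0 = 0  ->  2 a_2 = 5 a_0 = 5  ->  a_2 = 5/2
  x^1: 6 a_3 - a_1 = 0  ->  6 a_3 = a_1 = -1  ->  a_3 = -1/6
  x^2: 12 a_4 + 3 a_2 = 0  ->  12 a_4 = -3 a_2 = -15/2  ->  a_4 = -5/8
  x^3: 20 a_5 + 7 a_3 = 0  ->  20 a_5 = -7 a_3 = 7/6  ->  a_5 = 7/120
  x^4: 30 a_6 + 11 a_4 = 0  ->  30 a_6 = -11 a_4 = 55/8  ->  a_6 = 11/48
Truncated series: y(x) = 1 - x + (5/2) x^2 - (1/6) x^3 - (5/8) x^4 + (7/120) x^5 + (11/48) x^6 + O(x^7).

a_0 = 1; a_1 = -1; a_2 = 5/2; a_3 = -1/6; a_4 = -5/8; a_5 = 7/120; a_6 = 11/48


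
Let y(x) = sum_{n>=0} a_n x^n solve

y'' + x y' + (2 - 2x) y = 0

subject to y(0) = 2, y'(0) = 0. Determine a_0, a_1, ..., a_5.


Ansatz: y(x) = sum_{n>=0} a_n x^n, so y'(x) = sum_{n>=1} n a_n x^(n-1) and y''(x) = sum_{n>=2} n(n-1) a_n x^(n-2).
Substitute into P(x) y'' + Q(x) y' + R(x) y = 0 with P(x) = 1, Q(x) = x, R(x) = 2 - 2x, and match powers of x.
Initial conditions: a_0 = 2, a_1 = 0.
Setting the coefficient of each power of x to zero and solving order by order (substituting the coefficients already found):
  x^0: 2 a_2 + 2 a_0 = 0  ->  2 a_2 = -2 a_0 = -4  ->  a_2 = -2
  x^1: 6 a_3 + 3 a_1 - 2 a_0 = 0  ->  6 a_3 = -3 a_1 + 2 a_0 = 4  ->  a_3 = 2/3
  x^2: 12 a_4 + 4 a_2 - 2 a_1 = 0  ->  12 a_4 = -4 a_2 + 2 a_1 = 8  ->  a_4 = 2/3
  x^3: 20 a_5 + 5 a_3 - 2 a_2 = 0  ->  20 a_5 = -5 a_3 + 2 a_2 = -22/3  ->  a_5 = -11/30
Truncated series: y(x) = 2 - 2 x^2 + (2/3) x^3 + (2/3) x^4 - (11/30) x^5 + O(x^6).

a_0 = 2; a_1 = 0; a_2 = -2; a_3 = 2/3; a_4 = 2/3; a_5 = -11/30


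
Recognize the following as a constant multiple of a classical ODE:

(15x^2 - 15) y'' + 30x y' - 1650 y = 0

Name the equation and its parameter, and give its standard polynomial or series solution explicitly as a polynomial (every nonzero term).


All three coefficients share the factor -15; dividing through by -15 gives  (1 - x^2) y'' - 2x y' + 110 y = 0.
This matches the Legendre equation (1 - x^2) y'' - 2x y' + n(n+1) y = 0 (note the -2x y' term) with n(n+1) = 110, so n = 10; the polynomial solution is P_10(x).
With y = sum_k a_k x^k, matching x^k gives (k+2)(k+1) a_{k+2} = [k(k+1) - n(n+1)] a_k = (k - 10)(k + 11) a_k. The right side vanishes at k = 10, so the series with the parity of 10 terminates at degree 10.
Standard normalization (P_n(1) = 1): leading coefficient (2n)!/(2^n (n!)^2) = 2432902008176640000/(1024*13168189440000) = 46189/256, so a_10 = 46189/256. Work downward with a_k = (k+1)(k+2) a_{k+2} / ((k - 10)(k + 11)):
  a_8 = (9)(10)(46189/256) / ((8 - 10)(8 + 11)) = (2078505/128)/(-38) = -109395/256
  a_6 = (7)(8)(-109395/256) / ((6 - 10)(6 + 11)) = (-765765/32)/(-68) = 45045/128
  a_4 = (5)(6)(45045/128) / ((4 - 10)(4 + 11)) = (675675/64)/(-90) = -15015/128
  a_2 = (3)(4)(-15015/128) / ((2 - 10)(2 + 11)) = (-45045/32)/(-104) = 3465/256
  a_0 = (1)(2)(3465/256) / ((0 - 10)(0 + 11)) = (3465/128)/(-110) = -63/256
Hence P_10(x) = 46189 x^10/256 - 109395 x^8/256 + 45045 x^6/128 - 15015 x^4/128 + 3465 x^2/256 - 63/256.

P_10(x); series = 46189 x^10/256 - 109395 x^8/256 + 45045 x^6/128 - 15015 x^4/128 + 3465 x^2/256 - 63/256


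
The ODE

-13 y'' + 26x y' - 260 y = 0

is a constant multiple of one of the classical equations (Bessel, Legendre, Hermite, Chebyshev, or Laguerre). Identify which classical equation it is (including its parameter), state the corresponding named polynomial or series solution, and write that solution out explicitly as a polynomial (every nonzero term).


All three coefficients share the factor -13; dividing through by -13 gives  y'' - 2x y' + 20 y = 0.
This matches the Hermite equation y'' - 2x y' + 2n y = 0 with 2n = 20, so n = 10; the polynomial solution is H_10(x).
With y = sum_k a_k x^k, matching x^k gives (k+2)(k+1) a_{k+2} = 2(k - n) a_k = 2(k - 10) a_k. The right side vanishes at k = 10, so the series with the parity of 10 terminates at degree 10.
Standard normalization: leading coefficient of H_n is 2^n, so a_10 = 2^10 = 1024. Work downward with a_k = (k+1)(k+2) a_{k+2} / (2(k - n)):
  a_8 = (9)(10)(1024) / (2(8 - 10)) = 92160/(-4) = -23040
  a_6 = (7)(8)(-23040) / (2(6 - 10)) = -1290240/(-8) = 161280
  a_4 = (5)(6)(161280) / (2(4 - 10)) = 4838400/(-12) = -403200
  a_2 = (3)(4)(-403200) / (2(2 - 10)) = -4838400/(-16) = 302400
  a_0 = (1)(2)(302400) / (2(0 - 10)) = 604800/(-20) = -30240
Hence H_10(x) = 1024 x^10 - 23040 x^8 + 161280 x^6 - 403200 x^4 + 302400 x^2 - 30240.

H_10(x); series = 1024 x^10 - 23040 x^8 + 161280 x^6 - 403200 x^4 + 302400 x^2 - 30240


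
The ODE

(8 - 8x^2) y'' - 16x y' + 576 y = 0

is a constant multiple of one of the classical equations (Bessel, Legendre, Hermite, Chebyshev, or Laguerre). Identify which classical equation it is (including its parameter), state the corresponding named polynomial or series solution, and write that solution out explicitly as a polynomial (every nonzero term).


All three coefficients share the factor 8; dividing through by 8 gives  (1 - x^2) y'' - 2x y' + 72 y = 0.
This matches the Legendre equation (1 - x^2) y'' - 2x y' + n(n+1) y = 0 (note the -2x y' term) with n(n+1) = 72, so n = 8; the polynomial solution is P_8(x).
With y = sum_k a_k x^k, matching x^k gives (k+2)(k+1) a_{k+2} = [k(k+1) - n(n+1)] a_k = (k - 8)(k + 9) a_k. The right side vanishes at k = 8, so the series with the parity of 8 terminates at degree 8.
Standard normalization (P_n(1) = 1): leading coefficient (2n)!/(2^n (n!)^2) = 20922789888000/(256*1625702400) = 6435/128, so a_8 = 6435/128. Work downward with a_k = (k+1)(k+2) a_{k+2} / ((k - 8)(k + 9)):
  a_6 = (7)(8)(6435/128) / ((6 - 8)(6 + 9)) = (45045/16)/(-30) = -3003/32
  a_4 = (5)(6)(-3003/32) / ((4 - 8)(4 + 9)) = (-45045/16)/(-52) = 3465/64
  a_2 = (3)(4)(3465/64) / ((2 - 8)(2 + 9)) = (10395/16)/(-66) = -315/32
  a_0 = (1)(2)(-315/32) / ((0 - 8)(0 + 9)) = (-315/16)/(-72) = 35/128
Hence P_8(x) = 6435 x^8/128 - 3003 x^6/32 + 3465 x^4/64 - 315 x^2/32 + 35/128.

P_8(x); series = 6435 x^8/128 - 3003 x^6/32 + 3465 x^4/64 - 315 x^2/32 + 35/128


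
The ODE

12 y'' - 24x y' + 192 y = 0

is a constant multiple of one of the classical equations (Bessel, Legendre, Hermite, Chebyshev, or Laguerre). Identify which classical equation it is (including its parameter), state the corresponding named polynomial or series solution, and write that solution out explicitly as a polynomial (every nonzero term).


All three coefficients share the factor 12; dividing through by 12 gives  y'' - 2x y' + 16 y = 0.
This matches the Hermite equation y'' - 2x y' + 2n y = 0 with 2n = 16, so n = 8; the polynomial solution is H_8(x).
With y = sum_k a_k x^k, matching x^k gives (k+2)(k+1) a_{k+2} = 2(k - n) a_k = 2(k - 8) a_k. The right side vanishes at k = 8, so the series with the parity of 8 terminates at degree 8.
Standard normalization: leading coefficient of H_n is 2^n, so a_8 = 2^8 = 256. Work downward with a_k = (k+1)(k+2) a_{k+2} / (2(k - n)):
  a_6 = (7)(8)(256) / (2(6 - 8)) = 14336/(-4) = -3584
  a_4 = (5)(6)(-3584) / (2(4 - 8)) = -107520/(-8) = 13440
  a_2 = (3)(4)(13440) / (2(2 - 8)) = 161280/(-12) = -13440
  a_0 = (1)(2)(-13440) / (2(0 - 8)) = -26880/(-16) = 1680
Hence H_8(x) = 256 x^8 - 3584 x^6 + 13440 x^4 - 13440 x^2 + 1680.

H_8(x); series = 256 x^8 - 3584 x^6 + 13440 x^4 - 13440 x^2 + 1680


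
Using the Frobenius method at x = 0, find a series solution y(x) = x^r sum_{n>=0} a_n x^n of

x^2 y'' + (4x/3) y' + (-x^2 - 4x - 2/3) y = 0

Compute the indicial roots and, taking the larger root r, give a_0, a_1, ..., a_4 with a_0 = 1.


Write in Frobenius form y'' + (p(x)/x) y' + (q(x)/x^2) y = 0:
  p(x) = 4/3,  q(x) = -x^2 - 4x - 2/3.
Indicial equation: r(r-1) + (4/3) r + (-2/3) = 0 -> roots r_1 = 2/3, r_2 = -1.
Take r = r_1 = 2/3. Let y(x) = x^r sum_{n>=0} a_n x^n with a_0 = 1.
Substitute y = x^r sum a_n x^n and match x^{r+n}. The recurrence is
  D(n) a_n - 4 a_{n-1} - 1 a_{n-2} = 0,  where D(n) = (r+n)(r+n-1) + (4/3)(r+n) + (-2/3).
  a_n = [4 a_{n-1} + 1 a_{n-2}] / D(n).
Since the indicial polynomial factors as (r - r_1)(r - r_2), D(n) = (r_1 + n - r_1)(r_1 + n - r_2) = n(n + 5/3).
Evaluating step by step (a_0 = 1):
  n = 1: D(1) = 1(1 + 5/3) = 8/3; numerator = 4(1) = 4; a_1 = (4)/(8/3) = 3/2
  n = 2: D(2) = 2(2 + 5/3) = 22/3; numerator = 4(3/2) + 1(1) = 7; a_2 = (7)/(22/3) = 21/22
  n = 3: D(3) = 3(3 + 5/3) = 14; numerator = 4(21/22) + 1(3/2) = 117/22; a_3 = (117/22)/(14) = 117/308
  n = 4: D(4) = 4(4 + 5/3) = 68/3; numerator = 4(117/308) + 1(21/22) = 381/154; a_4 = (381/154)/(68/3) = 1143/10472

r = 2/3; a_0 = 1; a_1 = 3/2; a_2 = 21/22; a_3 = 117/308; a_4 = 1143/10472


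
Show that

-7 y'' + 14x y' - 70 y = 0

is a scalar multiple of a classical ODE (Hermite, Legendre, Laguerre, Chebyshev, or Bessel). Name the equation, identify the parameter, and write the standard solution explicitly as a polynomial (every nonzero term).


All three coefficients share the factor -7; dividing through by -7 gives  y'' - 2x y' + 10 y = 0.
This matches the Hermite equation y'' - 2x y' + 2n y = 0 with 2n = 10, so n = 5; the polynomial solution is H_5(x).
With y = sum_k a_k x^k, matching x^k gives (k+2)(k+1) a_{k+2} = 2(k - n) a_k = 2(k - 5) a_k. The right side vanishes at k = 5, so the series with the parity of 5 terminates at degree 5.
Standard normalization: leading coefficient of H_n is 2^n, so a_5 = 2^5 = 32. Work downward with a_k = (k+1)(k+2) a_{k+2} / (2(k - n)):
  a_3 = (4)(5)(32) / (2(3 - 5)) = 640/(-4) = -160
  a_1 = (2)(3)(-160) / (2(1 - 5)) = -960/(-8) = 120
Hence H_5(x) = 32 x^5 - 160 x^3 + 120 x.

H_5(x); series = 32 x^5 - 160 x^3 + 120 x


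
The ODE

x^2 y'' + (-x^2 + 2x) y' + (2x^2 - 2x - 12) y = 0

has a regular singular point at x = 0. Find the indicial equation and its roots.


Divide by x^2 to reach normal form y'' + P_1(x) y' + P_2(x) y = 0 with P_1(x) = -1 + 2/x and P_2(x) = 2 - 2/x - 12/x^2.
x = 0 is a singular point because the y'-coefficient -1 + 2/x has a pole at x = 0 and the y-coefficient 2 - 2/x - 12/x^2 has a pole at x = 0.
It is a regular singular point because x P_1(x) = p(x) = 2 - x and x^2 P_2(x) = q(x) = 2x^2 - 2x - 12 are polynomials, hence analytic at x = 0.
p(0) = 2,  q(0) = -12.
Indicial equation: r(r-1) + p(0) r + q(0) = 0, i.e. r^2 + (p(0) - 1) r + q(0) = 0, i.e. r^2 + 1 r - 12 = 0.
Discriminant: (1)^2 - 4(-12) = 49, so r = (-1 ± 7)/2.
Solving: r_1 = 3, r_2 = -4.

indicial: r^2 + 1 r - 12 = 0; roots r_1 = 3, r_2 = -4


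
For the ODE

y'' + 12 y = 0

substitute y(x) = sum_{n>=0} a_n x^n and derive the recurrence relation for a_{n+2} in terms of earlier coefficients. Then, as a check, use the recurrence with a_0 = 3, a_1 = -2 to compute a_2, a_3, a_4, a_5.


Substitute y = sum_n a_n x^n into y'' + (const) y = 0.
y''(x) = sum_{n>=0} (n+2)(n+1) a_{n+2} x^n.
The ODE becomes sum_n [(n+2)(n+1) a_{n+2} + 12 a_n] x^n = 0.
Setting each coefficient to zero gives the recurrence:
  (n+2)(n+1) a_{n+2} + 12 a_n = 0,
  a_{n+2} = -12 / ((n+1)(n+2)) a_n.

Check with a_0 = 3, a_1 = -2 (apply the recurrence for n = 0, 1, 2, 3): a_0 = 3, a_1 = -2, a_2 = -18, a_3 = 4, a_4 = 18, a_5 = -12/5.

a_{n+2} = -12/((n+1)(n+2)) * a_n; check: a_0 = 3, a_1 = -2, a_2 = -18, a_3 = 4, a_4 = 18, a_5 = -12/5


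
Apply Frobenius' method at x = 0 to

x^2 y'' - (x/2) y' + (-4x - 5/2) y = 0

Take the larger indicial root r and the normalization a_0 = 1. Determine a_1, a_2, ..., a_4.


Write in Frobenius form y'' + (p(x)/x) y' + (q(x)/x^2) y = 0:
  p(x) = -1/2,  q(x) = -4x - 5/2.
Indicial equation: r(r-1) + (-1/2) r + (-5/2) = 0 -> roots r_1 = 5/2, r_2 = -1.
Take r = r_1 = 5/2. Let y(x) = x^r sum_{n>=0} a_n x^n with a_0 = 1.
Substitute y = x^r sum a_n x^n and match x^{r+n}. The recurrence is
  D(n) a_n - 4 a_{n-1} = 0,  where D(n) = (r+n)(r+n-1) + (-1/2)(r+n) + (-5/2).
  a_n = 4 / D(n) * a_{n-1}.
Since the indicial polynomial factors as (r - r_1)(r - r_2), D(n) = (r_1 + n - r_1)(r_1 + n - r_2) = n(n + 7/2).
Evaluating step by step (a_0 = 1):
  n = 1: D(1) = 1(1 + 7/2) = 9/2; numerator = 4(1) = 4; a_1 = (4)/(9/2) = 8/9
  n = 2: D(2) = 2(2 + 7/2) = 11; numerator = 4(8/9) = 32/9; a_2 = (32/9)/(11) = 32/99
  n = 3: D(3) = 3(3 + 7/2) = 39/2; numerator = 4(32/99) = 128/99; a_3 = (128/99)/(39/2) = 256/3861
  n = 4: D(4) = 4(4 + 7/2) = 30; numerator = 4(256/3861) = 1024/3861; a_4 = (1024/3861)/(30) = 512/57915

r = 5/2; a_0 = 1; a_1 = 8/9; a_2 = 32/99; a_3 = 256/3861; a_4 = 512/57915


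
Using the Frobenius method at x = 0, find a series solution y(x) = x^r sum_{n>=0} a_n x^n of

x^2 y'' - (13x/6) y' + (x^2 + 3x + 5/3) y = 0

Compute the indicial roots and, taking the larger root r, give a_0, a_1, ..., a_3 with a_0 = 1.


Write in Frobenius form y'' + (p(x)/x) y' + (q(x)/x^2) y = 0:
  p(x) = -13/6,  q(x) = x^2 + 3x + 5/3.
Indicial equation: r(r-1) + (-13/6) r + (5/3) = 0 -> roots r_1 = 5/2, r_2 = 2/3.
Take r = r_1 = 5/2. Let y(x) = x^r sum_{n>=0} a_n x^n with a_0 = 1.
Substitute y = x^r sum a_n x^n and match x^{r+n}. The recurrence is
  D(n) a_n + 3 a_{n-1} + 1 a_{n-2} = 0,  where D(n) = (r+n)(r+n-1) + (-13/6)(r+n) + (5/3).
  a_n = [-3 a_{n-1} - 1 a_{n-2}] / D(n).
Since the indicial polynomial factors as (r - r_1)(r - r_2), D(n) = (r_1 + n - r_1)(r_1 + n - r_2) = n(n + 11/6).
Evaluating step by step (a_0 = 1):
  n = 1: D(1) = 1(1 + 11/6) = 17/6; numerator = -3(1) = -3; a_1 = (-3)/(17/6) = -18/17
  n = 2: D(2) = 2(2 + 11/6) = 23/3; numerator = -3(-18/17) - 1(1) = 37/17; a_2 = (37/17)/(23/3) = 111/391
  n = 3: D(3) = 3(3 + 11/6) = 29/2; numerator = -3(111/391) - 1(-18/17) = 81/391; a_3 = (81/391)/(29/2) = 162/11339

r = 5/2; a_0 = 1; a_1 = -18/17; a_2 = 111/391; a_3 = 162/11339


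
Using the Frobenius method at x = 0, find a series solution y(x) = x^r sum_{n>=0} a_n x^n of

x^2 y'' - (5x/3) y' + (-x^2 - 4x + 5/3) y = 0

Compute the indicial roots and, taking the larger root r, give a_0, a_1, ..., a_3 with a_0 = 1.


Write in Frobenius form y'' + (p(x)/x) y' + (q(x)/x^2) y = 0:
  p(x) = -5/3,  q(x) = -x^2 - 4x + 5/3.
Indicial equation: r(r-1) + (-5/3) r + (5/3) = 0 -> roots r_1 = 5/3, r_2 = 1.
Take r = r_1 = 5/3. Let y(x) = x^r sum_{n>=0} a_n x^n with a_0 = 1.
Substitute y = x^r sum a_n x^n and match x^{r+n}. The recurrence is
  D(n) a_n - 4 a_{n-1} - 1 a_{n-2} = 0,  where D(n) = (r+n)(r+n-1) + (-5/3)(r+n) + (5/3).
  a_n = [4 a_{n-1} + 1 a_{n-2}] / D(n).
Since the indicial polynomial factors as (r - r_1)(r - r_2), D(n) = (r_1 + n - r_1)(r_1 + n - r_2) = n(n + 2/3).
Evaluating step by step (a_0 = 1):
  n = 1: D(1) = 1(1 + 2/3) = 5/3; numerator = 4(1) = 4; a_1 = (4)/(5/3) = 12/5
  n = 2: D(2) = 2(2 + 2/3) = 16/3; numerator = 4(12/5) + 1(1) = 53/5; a_2 = (53/5)/(16/3) = 159/80
  n = 3: D(3) = 3(3 + 2/3) = 11; numerator = 4(159/80) + 1(12/5) = 207/20; a_3 = (207/20)/(11) = 207/220

r = 5/3; a_0 = 1; a_1 = 12/5; a_2 = 159/80; a_3 = 207/220


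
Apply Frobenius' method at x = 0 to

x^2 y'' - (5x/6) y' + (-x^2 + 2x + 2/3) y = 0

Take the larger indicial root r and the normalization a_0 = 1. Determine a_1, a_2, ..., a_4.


Write in Frobenius form y'' + (p(x)/x) y' + (q(x)/x^2) y = 0:
  p(x) = -5/6,  q(x) = -x^2 + 2x + 2/3.
Indicial equation: r(r-1) + (-5/6) r + (2/3) = 0 -> roots r_1 = 4/3, r_2 = 1/2.
Take r = r_1 = 4/3. Let y(x) = x^r sum_{n>=0} a_n x^n with a_0 = 1.
Substitute y = x^r sum a_n x^n and match x^{r+n}. The recurrence is
  D(n) a_n + 2 a_{n-1} - 1 a_{n-2} = 0,  where D(n) = (r+n)(r+n-1) + (-5/6)(r+n) + (2/3).
  a_n = [-2 a_{n-1} + 1 a_{n-2}] / D(n).
Since the indicial polynomial factors as (r - r_1)(r - r_2), D(n) = (r_1 + n - r_1)(r_1 + n - r_2) = n(n + 5/6).
Evaluating step by step (a_0 = 1):
  n = 1: D(1) = 1(1 + 5/6) = 11/6; numerator = -2(1) = -2; a_1 = (-2)/(11/6) = -12/11
  n = 2: D(2) = 2(2 + 5/6) = 17/3; numerator = -2(-12/11) + 1(1) = 35/11; a_2 = (35/11)/(17/3) = 105/187
  n = 3: D(3) = 3(3 + 5/6) = 23/2; numerator = -2(105/187) + 1(-12/11) = -414/187; a_3 = (-414/187)/(23/2) = -36/187
  n = 4: D(4) = 4(4 + 5/6) = 58/3; numerator = -2(-36/187) + 1(105/187) = 177/187; a_4 = (177/187)/(58/3) = 531/10846

r = 4/3; a_0 = 1; a_1 = -12/11; a_2 = 105/187; a_3 = -36/187; a_4 = 531/10846


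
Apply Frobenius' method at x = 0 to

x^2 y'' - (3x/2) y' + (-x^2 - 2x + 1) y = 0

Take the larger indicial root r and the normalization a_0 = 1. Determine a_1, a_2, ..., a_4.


Write in Frobenius form y'' + (p(x)/x) y' + (q(x)/x^2) y = 0:
  p(x) = -3/2,  q(x) = -x^2 - 2x + 1.
Indicial equation: r(r-1) + (-3/2) r + (1) = 0 -> roots r_1 = 2, r_2 = 1/2.
Take r = r_1 = 2. Let y(x) = x^r sum_{n>=0} a_n x^n with a_0 = 1.
Substitute y = x^r sum a_n x^n and match x^{r+n}. The recurrence is
  D(n) a_n - 2 a_{n-1} - 1 a_{n-2} = 0,  where D(n) = (r+n)(r+n-1) + (-3/2)(r+n) + (1).
  a_n = [2 a_{n-1} + 1 a_{n-2}] / D(n).
Since the indicial polynomial factors as (r - r_1)(r - r_2), D(n) = (r_1 + n - r_1)(r_1 + n - r_2) = n(n + 3/2).
Evaluating step by step (a_0 = 1):
  n = 1: D(1) = 1(1 + 3/2) = 5/2; numerator = 2(1) = 2; a_1 = (2)/(5/2) = 4/5
  n = 2: D(2) = 2(2 + 3/2) = 7; numerator = 2(4/5) + 1(1) = 13/5; a_2 = (13/5)/(7) = 13/35
  n = 3: D(3) = 3(3 + 3/2) = 27/2; numerator = 2(13/35) + 1(4/5) = 54/35; a_3 = (54/35)/(27/2) = 4/35
  n = 4: D(4) = 4(4 + 3/2) = 22; numerator = 2(4/35) + 1(13/35) = 3/5; a_4 = (3/5)/(22) = 3/110

r = 2; a_0 = 1; a_1 = 4/5; a_2 = 13/35; a_3 = 4/35; a_4 = 3/110


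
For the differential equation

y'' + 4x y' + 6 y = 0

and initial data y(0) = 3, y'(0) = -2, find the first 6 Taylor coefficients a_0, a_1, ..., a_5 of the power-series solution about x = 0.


Ansatz: y(x) = sum_{n>=0} a_n x^n, so y'(x) = sum_{n>=1} n a_n x^(n-1) and y''(x) = sum_{n>=2} n(n-1) a_n x^(n-2).
Substitute into P(x) y'' + Q(x) y' + R(x) y = 0 with P(x) = 1, Q(x) = 4x, R(x) = 6, and match powers of x.
Initial conditions: a_0 = 3, a_1 = -2.
Setting the coefficient of each power of x to zero and solving order by order (substituting the coefficients already found):
  x^0: 2 a_2 + 6 a_0 = 0  ->  2 a_2 = -6 a_0 = -18  ->  a_2 = -9
  x^1: 6 a_3 + 10 a_1 = 0  ->  6 a_3 = -10 a_1 = 20  ->  a_3 = 10/3
  x^2: 12 a_4 + 14 a_2 = 0  ->  12 a_4 = -14 a_2 = 126  ->  a_4 = 21/2
  x^3: 20 a_5 + 18 a_3 = 0  ->  20 a_5 = -18 a_3 = -60  ->  a_5 = -3
Truncated series: y(x) = 3 - 2 x - 9 x^2 + (10/3) x^3 + (21/2) x^4 - 3 x^5 + O(x^6).

a_0 = 3; a_1 = -2; a_2 = -9; a_3 = 10/3; a_4 = 21/2; a_5 = -3


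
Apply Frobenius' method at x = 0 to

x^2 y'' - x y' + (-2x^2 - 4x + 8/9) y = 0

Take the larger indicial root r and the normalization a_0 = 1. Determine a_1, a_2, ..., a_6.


Write in Frobenius form y'' + (p(x)/x) y' + (q(x)/x^2) y = 0:
  p(x) = -1,  q(x) = -2x^2 - 4x + 8/9.
Indicial equation: r(r-1) + (-1) r + (8/9) = 0 -> roots r_1 = 4/3, r_2 = 2/3.
Take r = r_1 = 4/3. Let y(x) = x^r sum_{n>=0} a_n x^n with a_0 = 1.
Substitute y = x^r sum a_n x^n and match x^{r+n}. The recurrence is
  D(n) a_n - 4 a_{n-1} - 2 a_{n-2} = 0,  where D(n) = (r+n)(r+n-1) + (-1)(r+n) + (8/9).
  a_n = [4 a_{n-1} + 2 a_{n-2}] / D(n).
Since the indicial polynomial factors as (r - r_1)(r - r_2), D(n) = (r_1 + n - r_1)(r_1 + n - r_2) = n(n + 2/3).
Evaluating step by step (a_0 = 1):
  n = 1: D(1) = 1(1 + 2/3) = 5/3; numerator = 4(1) = 4; a_1 = (4)/(5/3) = 12/5
  n = 2: D(2) = 2(2 + 2/3) = 16/3; numerator = 4(12/5) + 2(1) = 58/5; a_2 = (58/5)/(16/3) = 87/40
  n = 3: D(3) = 3(3 + 2/3) = 11; numerator = 4(87/40) + 2(12/5) = 27/2; a_3 = (27/2)/(11) = 27/22
  n = 4: D(4) = 4(4 + 2/3) = 56/3; numerator = 4(27/22) + 2(87/40) = 2037/220; a_4 = (2037/220)/(56/3) = 873/1760
  n = 5: D(5) = 5(5 + 2/3) = 85/3; numerator = 4(873/1760) + 2(27/22) = 1953/440; a_5 = (1953/440)/(85/3) = 5859/37400
  n = 6: D(6) = 6(6 + 2/3) = 40; numerator = 4(5859/37400) + 2(873/1760) = 11007/6800; a_6 = (11007/6800)/(40) = 11007/272000

r = 4/3; a_0 = 1; a_1 = 12/5; a_2 = 87/40; a_3 = 27/22; a_4 = 873/1760; a_5 = 5859/37400; a_6 = 11007/272000


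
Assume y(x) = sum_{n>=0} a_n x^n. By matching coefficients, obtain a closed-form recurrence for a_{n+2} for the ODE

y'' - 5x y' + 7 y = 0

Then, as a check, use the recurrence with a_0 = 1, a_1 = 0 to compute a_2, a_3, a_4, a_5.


Substitute y = sum_n a_n x^n.
y''(x) has coefficient (n+2)(n+1) a_{n+2} at x^n;
-5 x y'(x) has coefficient -5 n a_n at x^n (shift);
7 y(x) has coefficient 7 a_n at x^n.
Matching x^n: (n+2)(n+1) a_{n+2} + (-5n + 7) a_n = 0.
Thus a_{n+2} = (5n - 7) / ((n+1)(n+2)) * a_n.

Check with a_0 = 1, a_1 = 0 (apply the recurrence for n = 0, 1, 2, 3): a_0 = 1, a_1 = 0, a_2 = -7/2, a_3 = 0, a_4 = -7/8, a_5 = 0.

a_(n+2) = (5n - 7) / ((n+1)(n+2)) * a_n; check: a_0 = 1, a_1 = 0, a_2 = -7/2, a_3 = 0, a_4 = -7/8, a_5 = 0


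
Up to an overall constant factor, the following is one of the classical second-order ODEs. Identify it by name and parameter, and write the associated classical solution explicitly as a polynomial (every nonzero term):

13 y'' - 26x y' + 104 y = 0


All three coefficients share the factor 13; dividing through by 13 gives  y'' - 2x y' + 8 y = 0.
This matches the Hermite equation y'' - 2x y' + 2n y = 0 with 2n = 8, so n = 4; the polynomial solution is H_4(x).
With y = sum_k a_k x^k, matching x^k gives (k+2)(k+1) a_{k+2} = 2(k - n) a_k = 2(k - 4) a_k. The right side vanishes at k = 4, so the series with the parity of 4 terminates at degree 4.
Standard normalization: leading coefficient of H_n is 2^n, so a_4 = 2^4 = 16. Work downward with a_k = (k+1)(k+2) a_{k+2} / (2(k - n)):
  a_2 = (3)(4)(16) / (2(2 - 4)) = 192/(-4) = -48
  a_0 = (1)(2)(-48) / (2(0 - 4)) = -96/(-8) = 12
Hence H_4(x) = 16 x^4 - 48 x^2 + 12.

H_4(x); series = 16 x^4 - 48 x^2 + 12


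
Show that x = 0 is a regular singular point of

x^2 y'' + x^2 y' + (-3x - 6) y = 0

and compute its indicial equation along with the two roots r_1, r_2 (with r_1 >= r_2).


Divide by x^2 to reach normal form y'' + P_1(x) y' + P_2(x) y = 0 with P_1(x) = 1 and P_2(x) = -3/x - 6/x^2.
x = 0 is a singular point because the y-coefficient -3/x - 6/x^2 has a pole at x = 0.
It is a regular singular point because x P_1(x) = p(x) = x and x^2 P_2(x) = q(x) = -3x - 6 are polynomials, hence analytic at x = 0.
p(0) = 0,  q(0) = -6.
Indicial equation: r(r-1) + p(0) r + q(0) = 0, i.e. r^2 + (p(0) - 1) r + q(0) = 0, i.e. r^2 - 1 r - 6 = 0.
Discriminant: (-1)^2 - 4(-6) = 25, so r = (1 ± 5)/2.
Solving: r_1 = 3, r_2 = -2.

indicial: r^2 - 1 r - 6 = 0; roots r_1 = 3, r_2 = -2


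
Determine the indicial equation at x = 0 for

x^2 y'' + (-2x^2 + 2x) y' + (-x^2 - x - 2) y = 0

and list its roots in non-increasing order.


Divide by x^2 to reach normal form y'' + P_1(x) y' + P_2(x) y = 0 with P_1(x) = -2 + 2/x and P_2(x) = -1 - 1/x - 2/x^2.
x = 0 is a singular point because the y'-coefficient -2 + 2/x has a pole at x = 0 and the y-coefficient -1 - 1/x - 2/x^2 has a pole at x = 0.
It is a regular singular point because x P_1(x) = p(x) = 2 - 2x and x^2 P_2(x) = q(x) = -x^2 - x - 2 are polynomials, hence analytic at x = 0.
p(0) = 2,  q(0) = -2.
Indicial equation: r(r-1) + p(0) r + q(0) = 0, i.e. r^2 + (p(0) - 1) r + q(0) = 0, i.e. r^2 + 1 r - 2 = 0.
Discriminant: (1)^2 - 4(-2) = 9, so r = (-1 ± 3)/2.
Solving: r_1 = 1, r_2 = -2.

indicial: r^2 + 1 r - 2 = 0; roots r_1 = 1, r_2 = -2


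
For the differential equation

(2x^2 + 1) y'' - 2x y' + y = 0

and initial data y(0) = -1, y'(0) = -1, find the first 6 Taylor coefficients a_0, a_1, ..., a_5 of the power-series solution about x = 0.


Ansatz: y(x) = sum_{n>=0} a_n x^n, so y'(x) = sum_{n>=1} n a_n x^(n-1) and y''(x) = sum_{n>=2} n(n-1) a_n x^(n-2).
Substitute into P(x) y'' + Q(x) y' + R(x) y = 0 with P(x) = 2x^2 + 1, Q(x) = -2x, R(x) = 1, and match powers of x.
Initial conditions: a_0 = -1, a_1 = -1.
Setting the coefficient of each power of x to zero and solving order by order (substituting the coefficients already found):
  x^0: 2 a_2 + a_0 = 0  ->  2 a_2 = -a_0 = 1  ->  a_2 = 1/2
  x^1: 6 a_3 - a_1 = 0  ->  6 a_3 = a_1 = -1  ->  a_3 = -1/6
  x^2: 12 a_4 + a_2 = 0  ->  12 a_4 = -a_2 = -1/2  ->  a_4 = -1/24
  x^3: 20 a_5 + 7 a_3 = 0  ->  20 a_5 = -7 a_3 = 7/6  ->  a_5 = 7/120
Truncated series: y(x) = -1 - x + (1/2) x^2 - (1/6) x^3 - (1/24) x^4 + (7/120) x^5 + O(x^6).

a_0 = -1; a_1 = -1; a_2 = 1/2; a_3 = -1/6; a_4 = -1/24; a_5 = 7/120


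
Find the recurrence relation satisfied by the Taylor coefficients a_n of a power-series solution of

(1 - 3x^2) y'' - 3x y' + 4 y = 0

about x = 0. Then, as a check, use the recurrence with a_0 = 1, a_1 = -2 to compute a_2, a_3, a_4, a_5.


Substitute y = sum_n a_n x^n.
(1 - 3 x^2) y'' contributes (n+2)(n+1) a_{n+2} - 3 n(n-1) a_n at x^n.
-3 x y'(x) contributes -3 n a_n at x^n.
4 y(x) contributes 4 a_n at x^n.
Matching x^n: (n+2)(n+1) a_{n+2} + (-3 n(n-1) - 3 n + 4) a_n = 0.
Thus a_{n+2} = (3 n(n-1) + 3 n - 4) / ((n+1)(n+2)) * a_n.

Check with a_0 = 1, a_1 = -2 (apply the recurrence for n = 0, 1, 2, 3): a_0 = 1, a_1 = -2, a_2 = -2, a_3 = 1/3, a_4 = -4/3, a_5 = 23/60.

a_(n+2) = (3 n(n-1) + 3 n - 4) / ((n+1)(n+2)) * a_n; check: a_0 = 1, a_1 = -2, a_2 = -2, a_3 = 1/3, a_4 = -4/3, a_5 = 23/60


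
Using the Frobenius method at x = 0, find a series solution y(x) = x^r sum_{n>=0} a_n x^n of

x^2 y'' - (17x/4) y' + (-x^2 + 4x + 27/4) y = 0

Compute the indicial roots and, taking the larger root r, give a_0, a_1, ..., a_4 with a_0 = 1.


Write in Frobenius form y'' + (p(x)/x) y' + (q(x)/x^2) y = 0:
  p(x) = -17/4,  q(x) = -x^2 + 4x + 27/4.
Indicial equation: r(r-1) + (-17/4) r + (27/4) = 0 -> roots r_1 = 3, r_2 = 9/4.
Take r = r_1 = 3. Let y(x) = x^r sum_{n>=0} a_n x^n with a_0 = 1.
Substitute y = x^r sum a_n x^n and match x^{r+n}. The recurrence is
  D(n) a_n + 4 a_{n-1} - 1 a_{n-2} = 0,  where D(n) = (r+n)(r+n-1) + (-17/4)(r+n) + (27/4).
  a_n = [-4 a_{n-1} + 1 a_{n-2}] / D(n).
Since the indicial polynomial factors as (r - r_1)(r - r_2), D(n) = (r_1 + n - r_1)(r_1 + n - r_2) = n(n + 3/4).
Evaluating step by step (a_0 = 1):
  n = 1: D(1) = 1(1 + 3/4) = 7/4; numerator = -4(1) = -4; a_1 = (-4)/(7/4) = -16/7
  n = 2: D(2) = 2(2 + 3/4) = 11/2; numerator = -4(-16/7) + 1(1) = 71/7; a_2 = (71/7)/(11/2) = 142/77
  n = 3: D(3) = 3(3 + 3/4) = 45/4; numerator = -4(142/77) + 1(-16/7) = -744/77; a_3 = (-744/77)/(45/4) = -992/1155
  n = 4: D(4) = 4(4 + 3/4) = 19; numerator = -4(-992/1155) + 1(142/77) = 6098/1155; a_4 = (6098/1155)/(19) = 6098/21945

r = 3; a_0 = 1; a_1 = -16/7; a_2 = 142/77; a_3 = -992/1155; a_4 = 6098/21945


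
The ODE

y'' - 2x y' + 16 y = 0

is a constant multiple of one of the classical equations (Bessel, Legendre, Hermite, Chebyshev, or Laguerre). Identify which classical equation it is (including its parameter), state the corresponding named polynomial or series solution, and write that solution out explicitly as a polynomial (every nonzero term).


The equation is already in a standard form:  y'' - 2x y' + 16 y = 0.
This matches the Hermite equation y'' - 2x y' + 2n y = 0 with 2n = 16, so n = 8; the polynomial solution is H_8(x).
With y = sum_k a_k x^k, matching x^k gives (k+2)(k+1) a_{k+2} = 2(k - n) a_k = 2(k - 8) a_k. The right side vanishes at k = 8, so the series with the parity of 8 terminates at degree 8.
Standard normalization: leading coefficient of H_n is 2^n, so a_8 = 2^8 = 256. Work downward with a_k = (k+1)(k+2) a_{k+2} / (2(k - n)):
  a_6 = (7)(8)(256) / (2(6 - 8)) = 14336/(-4) = -3584
  a_4 = (5)(6)(-3584) / (2(4 - 8)) = -107520/(-8) = 13440
  a_2 = (3)(4)(13440) / (2(2 - 8)) = 161280/(-12) = -13440
  a_0 = (1)(2)(-13440) / (2(0 - 8)) = -26880/(-16) = 1680
Hence H_8(x) = 256 x^8 - 3584 x^6 + 13440 x^4 - 13440 x^2 + 1680.

H_8(x); series = 256 x^8 - 3584 x^6 + 13440 x^4 - 13440 x^2 + 1680


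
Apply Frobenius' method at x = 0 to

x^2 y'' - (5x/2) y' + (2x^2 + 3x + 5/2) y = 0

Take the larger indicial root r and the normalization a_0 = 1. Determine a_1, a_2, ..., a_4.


Write in Frobenius form y'' + (p(x)/x) y' + (q(x)/x^2) y = 0:
  p(x) = -5/2,  q(x) = 2x^2 + 3x + 5/2.
Indicial equation: r(r-1) + (-5/2) r + (5/2) = 0 -> roots r_1 = 5/2, r_2 = 1.
Take r = r_1 = 5/2. Let y(x) = x^r sum_{n>=0} a_n x^n with a_0 = 1.
Substitute y = x^r sum a_n x^n and match x^{r+n}. The recurrence is
  D(n) a_n + 3 a_{n-1} + 2 a_{n-2} = 0,  where D(n) = (r+n)(r+n-1) + (-5/2)(r+n) + (5/2).
  a_n = [-3 a_{n-1} - 2 a_{n-2}] / D(n).
Since the indicial polynomial factors as (r - r_1)(r - r_2), D(n) = (r_1 + n - r_1)(r_1 + n - r_2) = n(n + 3/2).
Evaluating step by step (a_0 = 1):
  n = 1: D(1) = 1(1 + 3/2) = 5/2; numerator = -3(1) = -3; a_1 = (-3)/(5/2) = -6/5
  n = 2: D(2) = 2(2 + 3/2) = 7; numerator = -3(-6/5) - 2(1) = 8/5; a_2 = (8/5)/(7) = 8/35
  n = 3: D(3) = 3(3 + 3/2) = 27/2; numerator = -3(8/35) - 2(-6/5) = 12/7; a_3 = (12/7)/(27/2) = 8/63
  n = 4: D(4) = 4(4 + 3/2) = 22; numerator = -3(8/63) - 2(8/35) = -88/105; a_4 = (-88/105)/(22) = -4/105

r = 5/2; a_0 = 1; a_1 = -6/5; a_2 = 8/35; a_3 = 8/63; a_4 = -4/105


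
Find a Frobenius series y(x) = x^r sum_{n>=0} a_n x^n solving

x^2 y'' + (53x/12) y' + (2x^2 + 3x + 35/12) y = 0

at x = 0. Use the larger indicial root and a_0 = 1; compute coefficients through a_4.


Write in Frobenius form y'' + (p(x)/x) y' + (q(x)/x^2) y = 0:
  p(x) = 53/12,  q(x) = 2x^2 + 3x + 35/12.
Indicial equation: r(r-1) + (53/12) r + (35/12) = 0 -> roots r_1 = -5/3, r_2 = -7/4.
Take r = r_1 = -5/3. Let y(x) = x^r sum_{n>=0} a_n x^n with a_0 = 1.
Substitute y = x^r sum a_n x^n and match x^{r+n}. The recurrence is
  D(n) a_n + 3 a_{n-1} + 2 a_{n-2} = 0,  where D(n) = (r+n)(r+n-1) + (53/12)(r+n) + (35/12).
  a_n = [-3 a_{n-1} - 2 a_{n-2}] / D(n).
Since the indicial polynomial factors as (r - r_1)(r - r_2), D(n) = (r_1 + n - r_1)(r_1 + n - r_2) = n(n + 1/12).
Evaluating step by step (a_0 = 1):
  n = 1: D(1) = 1(1 + 1/12) = 13/12; numerator = -3(1) = -3; a_1 = (-3)/(13/12) = -36/13
  n = 2: D(2) = 2(2 + 1/12) = 25/6; numerator = -3(-36/13) - 2(1) = 82/13; a_2 = (82/13)/(25/6) = 492/325
  n = 3: D(3) = 3(3 + 1/12) = 37/4; numerator = -3(492/325) - 2(-36/13) = 324/325; a_3 = (324/325)/(37/4) = 1296/12025
  n = 4: D(4) = 4(4 + 1/12) = 49/3; numerator = -3(1296/12025) - 2(492/325) = -40296/12025; a_4 = (-40296/12025)/(49/3) = -120888/589225

r = -5/3; a_0 = 1; a_1 = -36/13; a_2 = 492/325; a_3 = 1296/12025; a_4 = -120888/589225


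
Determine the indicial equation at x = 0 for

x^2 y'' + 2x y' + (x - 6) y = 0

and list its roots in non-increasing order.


Divide by x^2 to reach normal form y'' + P_1(x) y' + P_2(x) y = 0 with P_1(x) = 2/x and P_2(x) = 1/x - 6/x^2.
x = 0 is a singular point because the y'-coefficient 2/x has a pole at x = 0 and the y-coefficient 1/x - 6/x^2 has a pole at x = 0.
It is a regular singular point because x P_1(x) = p(x) = 2 and x^2 P_2(x) = q(x) = x - 6 are polynomials, hence analytic at x = 0.
p(0) = 2,  q(0) = -6.
Indicial equation: r(r-1) + p(0) r + q(0) = 0, i.e. r^2 + (p(0) - 1) r + q(0) = 0, i.e. r^2 + 1 r - 6 = 0.
Discriminant: (1)^2 - 4(-6) = 25, so r = (-1 ± 5)/2.
Solving: r_1 = 2, r_2 = -3.

indicial: r^2 + 1 r - 6 = 0; roots r_1 = 2, r_2 = -3


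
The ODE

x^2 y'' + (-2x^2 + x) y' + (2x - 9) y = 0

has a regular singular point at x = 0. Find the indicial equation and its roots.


Divide by x^2 to reach normal form y'' + P_1(x) y' + P_2(x) y = 0 with P_1(x) = -2 + 1/x and P_2(x) = 2/x - 9/x^2.
x = 0 is a singular point because the y'-coefficient -2 + 1/x has a pole at x = 0 and the y-coefficient 2/x - 9/x^2 has a pole at x = 0.
It is a regular singular point because x P_1(x) = p(x) = 1 - 2x and x^2 P_2(x) = q(x) = 2x - 9 are polynomials, hence analytic at x = 0.
p(0) = 1,  q(0) = -9.
Indicial equation: r(r-1) + p(0) r + q(0) = 0, i.e. r^2 + (p(0) - 1) r + q(0) = 0, i.e. r^2 - 9 = 0.
Discriminant: (0)^2 - 4(-9) = 36, so r = (0 ± 6)/2.
Solving: r_1 = 3, r_2 = -3.

indicial: r^2 - 9 = 0; roots r_1 = 3, r_2 = -3
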